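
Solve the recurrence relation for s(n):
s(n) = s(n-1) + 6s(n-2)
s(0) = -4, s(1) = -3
Characteristic equation: x² - x - 6 = 0, which factors as (x - (-2))(x - (3)) = 0.
Roots r₁ = -2, r₂ = 3 (distinct).
General solution: s(n) = A·(-2)^n + B·(3)^n.
From s(0) = -4: A + B = -4.
From s(1) = -3: -2A + 3B = -3.
Solving: A = - \frac{9}{5}, B = - \frac{11}{5}.
So s(n) = - \frac{9 \left(-2\right)^{n}}{5} - \frac{11 \cdot 3^{n}}{5}.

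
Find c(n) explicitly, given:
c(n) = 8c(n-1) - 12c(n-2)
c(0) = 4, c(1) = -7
Characteristic equation: x² - 8x + 12 = 0, which factors as (x - (2))(x - (6)) = 0.
Roots r₁ = 2, r₂ = 6 (distinct).
General solution: c(n) = A·(2)^n + B·(6)^n.
From c(0) = 4: A + B = 4.
From c(1) = -7: 2A + 6B = -7.
Solving: A = \frac{31}{4}, B = - \frac{15}{4}.
So c(n) = \frac{31 \cdot 2^{n}}{4} - \frac{15 \cdot 6^{n}}{4}.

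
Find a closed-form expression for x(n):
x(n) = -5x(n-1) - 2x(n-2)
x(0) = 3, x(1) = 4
Characteristic equation: x² + 5x + 2 = 0.
Discriminant Δ = (-5)² + 4·(-2) = 17.
Roots r₁,₂ = (-5 ± √17)/2, so r₁ = - \frac{5}{2} + \frac{\sqrt{17}}{2}, r₂ = - \frac{5}{2} - \frac{\sqrt{17}}{2}.
General solution: x(n) = A·r₁^n + B·r₂^n.
From the initial conditions, A + B = 3 and r₁A + r₂B = 4.
Since r₁ - r₂ = √17: A = (4 - (3)r₂)/√17 = \frac{3}{2} + \frac{23 \sqrt{17}}{34}, and B = 3 - A = \frac{3}{2} - \frac{23 \sqrt{17}}{34}.
So x(n) = \left(\frac{3}{2} + \frac{23 \sqrt{17}}{34}\right)\left(- \frac{5}{2} + \frac{\sqrt{17}}{2}\right)^n + \left(\frac{3}{2} - \frac{23 \sqrt{17}}{34}\right)\left(- \frac{5}{2} - \frac{\sqrt{17}}{2}\right)^n.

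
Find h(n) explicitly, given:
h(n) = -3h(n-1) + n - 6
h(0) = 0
First-order linear with linear forcing.
Homogeneous solution: h_h(n) = A·(-3)^n.
Try particular h_p(n) = pn + q. Substituting:
  pn + q = -3(p(n-1) + q) + n - 6.
Matching the n-coefficient: p = -3p + 1 ⇒ p = \frac{1}{4}.
Matching constants: q = 3p - 3q - 6 ⇒ q = - \frac{21}{16}.
General: h(n) = A·(-3)^n + \frac{n}{4} - \frac{21}{16}.
Apply h(0) = 0: A - \frac{21}{16} = 0 ⇒ A = \frac{21}{16}.
So h(n) = \frac{21 \left(-3\right)^{n}}{16} + \frac{n}{4} - \frac{21}{16}.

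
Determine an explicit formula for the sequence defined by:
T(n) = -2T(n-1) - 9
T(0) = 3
First-order linear non-homogeneous.
Homogeneous solution: T_h(n) = A·(-2)^n.
Try constant particular solution T_p = K: K = -2K - 9 ⇒ K = -3.
General: T(n) = A·(-2)^n - 3.
Apply T(0) = 3: A - 3 = 3 ⇒ A = 6.
So T(n) = 6 \left(-2\right)^{n} - 3.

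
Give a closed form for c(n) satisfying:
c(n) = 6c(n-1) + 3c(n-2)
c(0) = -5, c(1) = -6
Characteristic equation: x² - 6x - 3 = 0.
Discriminant Δ = (6)² + 4·(3) = 48.
Roots r₁,₂ = (6 ± √48)/2, so r₁ = 3 + 2 \sqrt{3}, r₂ = 3 - 2 \sqrt{3}.
General solution: c(n) = A·r₁^n + B·r₂^n.
From the initial conditions, A + B = -5 and r₁A + r₂B = -6.
Since r₁ - r₂ = √48: A = (-6 - (-5)r₂)/√48 = - \frac{5}{2} + \frac{3 \sqrt{3}}{4}, and B = -5 - A = - \frac{5}{2} - \frac{3 \sqrt{3}}{4}.
So c(n) = \left(- \frac{5}{2} + \frac{3 \sqrt{3}}{4}\right)\left(3 + 2 \sqrt{3}\right)^n + \left(- \frac{5}{2} - \frac{3 \sqrt{3}}{4}\right)\left(3 - 2 \sqrt{3}\right)^n.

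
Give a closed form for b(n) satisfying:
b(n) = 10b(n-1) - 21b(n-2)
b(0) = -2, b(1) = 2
Characteristic equation: x² - 10x + 21 = 0, which factors as (x - (7))(x - (3)) = 0.
Roots r₁ = 7, r₂ = 3 (distinct).
General solution: b(n) = A·(7)^n + B·(3)^n.
From b(0) = -2: A + B = -2.
From b(1) = 2: 7A + 3B = 2.
Solving: A = 2, B = -4.
So b(n) = - 4 \cdot 3^{n} + 2 \cdot 7^{n}.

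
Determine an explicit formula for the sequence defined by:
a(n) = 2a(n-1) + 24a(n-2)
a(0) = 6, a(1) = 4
Characteristic equation: x² - 2x - 24 = 0, which factors as (x - (-4))(x - (6)) = 0.
Roots r₁ = -4, r₂ = 6 (distinct).
General solution: a(n) = A·(-4)^n + B·(6)^n.
From a(0) = 6: A + B = 6.
From a(1) = 4: -4A + 6B = 4.
Solving: A = \frac{16}{5}, B = \frac{14}{5}.
So a(n) = \frac{16 \left(-4\right)^{n}}{5} + \frac{14 \cdot 6^{n}}{5}.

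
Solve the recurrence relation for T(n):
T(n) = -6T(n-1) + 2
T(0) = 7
First-order linear non-homogeneous.
Homogeneous solution: T_h(n) = A·(-6)^n.
Try constant particular solution T_p = K: K = -6K + 2 ⇒ K = \frac{2}{7}.
General: T(n) = A·(-6)^n + \frac{2}{7}.
Apply T(0) = 7: A + \frac{2}{7} = 7 ⇒ A = \frac{47}{7}.
So T(n) = \frac{47 \left(-6\right)^{n}}{7} + \frac{2}{7}.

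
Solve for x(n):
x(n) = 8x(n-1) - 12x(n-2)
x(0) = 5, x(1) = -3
Characteristic equation: x² - 8x + 12 = 0, which factors as (x - (6))(x - (2)) = 0.
Roots r₁ = 6, r₂ = 2 (distinct).
General solution: x(n) = A·(6)^n + B·(2)^n.
From x(0) = 5: A + B = 5.
From x(1) = -3: 6A + 2B = -3.
Solving: A = - \frac{13}{4}, B = \frac{33}{4}.
So x(n) = \frac{33 \cdot 2^{n}}{4} - \frac{13 \cdot 6^{n}}{4}.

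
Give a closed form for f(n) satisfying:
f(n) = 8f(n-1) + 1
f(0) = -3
First-order linear non-homogeneous.
Homogeneous solution: f_h(n) = A·(8)^n.
Try constant particular solution f_p = K: K = 8K + 1 ⇒ K = - \frac{1}{7}.
General: f(n) = A·(8)^n - \frac{1}{7}.
Apply f(0) = -3: A - \frac{1}{7} = -3 ⇒ A = - \frac{20}{7}.
So f(n) = - \frac{20 \cdot 8^{n}}{7} - \frac{1}{7}.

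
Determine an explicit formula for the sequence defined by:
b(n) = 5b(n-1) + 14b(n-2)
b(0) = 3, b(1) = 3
Characteristic equation: x² - 5x - 14 = 0, which factors as (x - (7))(x - (-2)) = 0.
Roots r₁ = 7, r₂ = -2 (distinct).
General solution: b(n) = A·(7)^n + B·(-2)^n.
From b(0) = 3: A + B = 3.
From b(1) = 3: 7A - 2B = 3.
Solving: A = 1, B = 2.
So b(n) = 2 \left(-2\right)^{n} + 7^{n}.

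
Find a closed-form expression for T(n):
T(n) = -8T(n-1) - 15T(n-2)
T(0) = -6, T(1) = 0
Characteristic equation: x² + 8x + 15 = 0, which factors as (x - (-3))(x - (-5)) = 0.
Roots r₁ = -3, r₂ = -5 (distinct).
General solution: T(n) = A·(-3)^n + B·(-5)^n.
From T(0) = -6: A + B = -6.
From T(1) = 0: -3A - 5B = 0.
Solving: A = -15, B = 9.
So T(n) = - 15 \left(-3\right)^{n} + 9 \left(-5\right)^{n}.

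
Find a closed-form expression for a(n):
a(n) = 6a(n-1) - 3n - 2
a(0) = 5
First-order linear with linear forcing.
Homogeneous solution: a_h(n) = A·(6)^n.
Try particular a_p(n) = pn + q. Substituting:
  pn + q = 6(p(n-1) + q) - 3n - 2.
Matching the n-coefficient: p = 6p - 3 ⇒ p = \frac{3}{5}.
Matching constants: q = -6p + 6q - 2 ⇒ q = \frac{28}{25}.
General: a(n) = A·(6)^n + \frac{3 n}{5} + \frac{28}{25}.
Apply a(0) = 5: A + \frac{28}{25} = 5 ⇒ A = \frac{97}{25}.
So a(n) = \frac{97 \cdot 6^{n}}{25} + \frac{3 n}{5} + \frac{28}{25}.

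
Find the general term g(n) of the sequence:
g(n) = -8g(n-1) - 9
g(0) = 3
First-order linear non-homogeneous.
Homogeneous solution: g_h(n) = A·(-8)^n.
Try constant particular solution g_p = K: K = -8K - 9 ⇒ K = -1.
General: g(n) = A·(-8)^n - 1.
Apply g(0) = 3: A - 1 = 3 ⇒ A = 4.
So g(n) = 4 \left(-8\right)^{n} - 1.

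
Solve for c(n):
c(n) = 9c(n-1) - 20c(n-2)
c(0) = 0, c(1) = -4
Characteristic equation: x² - 9x + 20 = 0, which factors as (x - (5))(x - (4)) = 0.
Roots r₁ = 5, r₂ = 4 (distinct).
General solution: c(n) = A·(5)^n + B·(4)^n.
From c(0) = 0: A + B = 0.
From c(1) = -4: 5A + 4B = -4.
Solving: A = -4, B = 4.
So c(n) = 4 \cdot 4^{n} - 4 \cdot 5^{n}.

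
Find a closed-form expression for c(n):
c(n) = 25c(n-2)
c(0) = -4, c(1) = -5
Characteristic equation: x² - 25 = 0, which factors as (x - (-5))(x - (5)) = 0.
Roots r₁ = -5, r₂ = 5 (distinct).
General solution: c(n) = A·(-5)^n + B·(5)^n.
From c(0) = -4: A + B = -4.
From c(1) = -5: -5A + 5B = -5.
Solving: A = - \frac{3}{2}, B = - \frac{5}{2}.
So c(n) = - \frac{3 \left(-5\right)^{n}}{2} - \frac{5 \cdot 5^{n}}{2}.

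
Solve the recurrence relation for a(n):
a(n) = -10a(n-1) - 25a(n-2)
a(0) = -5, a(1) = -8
Characteristic equation: x² + 10x + 25 = 0, which is (x - (-5))².
Repeated root r = -5.
General solution: a(n) = (A + Bn)·(-5)^n.
From a(0) = -5: A = -5.
From a(1) = -8: (A + B)·(-5) = -8 ⇒ B = \frac{33}{5}.
So a(n) = \left(\frac{33 n}{5} - 5\right) \cdot (-5)^n.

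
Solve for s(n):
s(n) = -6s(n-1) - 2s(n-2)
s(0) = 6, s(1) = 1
Characteristic equation: x² + 6x + 2 = 0.
Discriminant Δ = (-6)² + 4·(-2) = 28.
Roots r₁,₂ = (-6 ± √28)/2, so r₁ = -3 + \sqrt{7}, r₂ = -3 - \sqrt{7}.
General solution: s(n) = A·r₁^n + B·r₂^n.
From the initial conditions, A + B = 6 and r₁A + r₂B = 1.
Since r₁ - r₂ = √28: A = (1 - (6)r₂)/√28 = 3 + \frac{19 \sqrt{7}}{14}, and B = 6 - A = 3 - \frac{19 \sqrt{7}}{14}.
So s(n) = \left(3 + \frac{19 \sqrt{7}}{14}\right)\left(-3 + \sqrt{7}\right)^n + \left(3 - \frac{19 \sqrt{7}}{14}\right)\left(-3 - \sqrt{7}\right)^n.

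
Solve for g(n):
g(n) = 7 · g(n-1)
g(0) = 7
Pure geometric recurrence with ratio 7.
By induction g(n) = g(0) · (7)^n = 7 \cdot 7^{n}.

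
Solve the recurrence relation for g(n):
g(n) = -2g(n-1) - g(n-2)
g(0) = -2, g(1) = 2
Characteristic equation: x² + 2x + 1 = 0, which is (x - (-1))².
Repeated root r = -1.
General solution: g(n) = (A + Bn)·(-1)^n.
From g(0) = -2: A = -2.
From g(1) = 2: (A + B)·(-1) = 2 ⇒ B = 0.
So g(n) = \left(-2\right) \cdot (-1)^n.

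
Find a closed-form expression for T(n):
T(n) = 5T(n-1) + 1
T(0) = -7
First-order linear non-homogeneous.
Homogeneous solution: T_h(n) = A·(5)^n.
Try constant particular solution T_p = K: K = 5K + 1 ⇒ K = - \frac{1}{4}.
General: T(n) = A·(5)^n - \frac{1}{4}.
Apply T(0) = -7: A - \frac{1}{4} = -7 ⇒ A = - \frac{27}{4}.
So T(n) = - \frac{27 \cdot 5^{n}}{4} - \frac{1}{4}.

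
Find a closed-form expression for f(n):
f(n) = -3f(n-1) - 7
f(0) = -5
First-order linear non-homogeneous.
Homogeneous solution: f_h(n) = A·(-3)^n.
Try constant particular solution f_p = K: K = -3K - 7 ⇒ K = - \frac{7}{4}.
General: f(n) = A·(-3)^n - \frac{7}{4}.
Apply f(0) = -5: A - \frac{7}{4} = -5 ⇒ A = - \frac{13}{4}.
So f(n) = - \frac{13 \left(-3\right)^{n}}{4} - \frac{7}{4}.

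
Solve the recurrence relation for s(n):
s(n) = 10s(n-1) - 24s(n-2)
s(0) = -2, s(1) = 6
Characteristic equation: x² - 10x + 24 = 0, which factors as (x - (4))(x - (6)) = 0.
Roots r₁ = 4, r₂ = 6 (distinct).
General solution: s(n) = A·(4)^n + B·(6)^n.
From s(0) = -2: A + B = -2.
From s(1) = 6: 4A + 6B = 6.
Solving: A = -9, B = 7.
So s(n) = - 9 \cdot 4^{n} + 7 \cdot 6^{n}.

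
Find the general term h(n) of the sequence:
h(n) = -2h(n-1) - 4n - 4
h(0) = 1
First-order linear with linear forcing.
Homogeneous solution: h_h(n) = A·(-2)^n.
Try particular h_p(n) = pn + q. Substituting:
  pn + q = -2(p(n-1) + q) - 4n - 4.
Matching the n-coefficient: p = -2p - 4 ⇒ p = - \frac{4}{3}.
Matching constants: q = 2p - 2q - 4 ⇒ q = - \frac{20}{9}.
General: h(n) = A·(-2)^n - \frac{4 n}{3} - \frac{20}{9}.
Apply h(0) = 1: A - \frac{20}{9} = 1 ⇒ A = \frac{29}{9}.
So h(n) = \frac{29 \left(-2\right)^{n}}{9} - \frac{4 n}{3} - \frac{20}{9}.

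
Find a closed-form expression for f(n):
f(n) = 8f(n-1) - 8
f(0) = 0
First-order linear non-homogeneous.
Homogeneous solution: f_h(n) = A·(8)^n.
Try constant particular solution f_p = K: K = 8K - 8 ⇒ K = \frac{8}{7}.
General: f(n) = A·(8)^n + \frac{8}{7}.
Apply f(0) = 0: A + \frac{8}{7} = 0 ⇒ A = - \frac{8}{7}.
So f(n) = \frac{8}{7} - \frac{8 \cdot 8^{n}}{7}.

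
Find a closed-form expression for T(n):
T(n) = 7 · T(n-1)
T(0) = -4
Pure geometric recurrence with ratio 7.
By induction T(n) = T(0) · (7)^n = - 4 \cdot 7^{n}.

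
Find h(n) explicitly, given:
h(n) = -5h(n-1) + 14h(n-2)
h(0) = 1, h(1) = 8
Characteristic equation: x² + 5x - 14 = 0, which factors as (x - (2))(x - (-7)) = 0.
Roots r₁ = 2, r₂ = -7 (distinct).
General solution: h(n) = A·(2)^n + B·(-7)^n.
From h(0) = 1: A + B = 1.
From h(1) = 8: 2A - 7B = 8.
Solving: A = \frac{5}{3}, B = - \frac{2}{3}.
So h(n) = - \frac{2 \left(-7\right)^{n}}{3} + \frac{5 \cdot 2^{n}}{3}.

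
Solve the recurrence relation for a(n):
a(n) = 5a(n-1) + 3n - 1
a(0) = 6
First-order linear with linear forcing.
Homogeneous solution: a_h(n) = A·(5)^n.
Try particular a_p(n) = pn + q. Substituting:
  pn + q = 5(p(n-1) + q) + 3n - 1.
Matching the n-coefficient: p = 5p + 3 ⇒ p = - \frac{3}{4}.
Matching constants: q = -5p + 5q - 1 ⇒ q = - \frac{11}{16}.
General: a(n) = A·(5)^n - \frac{3 n}{4} - \frac{11}{16}.
Apply a(0) = 6: A - \frac{11}{16} = 6 ⇒ A = \frac{107}{16}.
So a(n) = \frac{107 \cdot 5^{n}}{16} - \frac{3 n}{4} - \frac{11}{16}.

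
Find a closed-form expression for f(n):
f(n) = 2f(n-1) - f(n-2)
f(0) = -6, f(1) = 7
Characteristic equation: x² - 2x + 1 = 0, which is (x - (1))².
Repeated root r = 1.
General solution: f(n) = (A + Bn)·(1)^n.
From f(0) = -6: A = -6.
From f(1) = 7: (A + B)·(1) = 7 ⇒ B = 13.
So f(n) = \left(13 n - 6\right) \cdot (1)^n.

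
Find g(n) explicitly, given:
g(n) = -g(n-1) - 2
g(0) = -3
First-order linear non-homogeneous.
Homogeneous solution: g_h(n) = A·(-1)^n.
Try constant particular solution g_p = K: K = -K - 2 ⇒ K = -1.
General: g(n) = A·(-1)^n - 1.
Apply g(0) = -3: A - 1 = -3 ⇒ A = -2.
So g(n) = - 2 \left(-1\right)^{n} - 1.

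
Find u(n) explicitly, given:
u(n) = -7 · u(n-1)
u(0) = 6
Pure geometric recurrence with ratio -7.
By induction u(n) = u(0) · (-7)^n = 6 \left(-7\right)^{n}.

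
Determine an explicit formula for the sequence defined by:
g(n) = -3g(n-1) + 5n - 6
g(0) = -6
First-order linear with linear forcing.
Homogeneous solution: g_h(n) = A·(-3)^n.
Try particular g_p(n) = pn + q. Substituting:
  pn + q = -3(p(n-1) + q) + 5n - 6.
Matching the n-coefficient: p = -3p + 5 ⇒ p = \frac{5}{4}.
Matching constants: q = 3p - 3q - 6 ⇒ q = - \frac{9}{16}.
General: g(n) = A·(-3)^n + \frac{5 n}{4} - \frac{9}{16}.
Apply g(0) = -6: A - \frac{9}{16} = -6 ⇒ A = - \frac{87}{16}.
So g(n) = - \frac{87 \left(-3\right)^{n}}{16} + \frac{5 n}{4} - \frac{9}{16}.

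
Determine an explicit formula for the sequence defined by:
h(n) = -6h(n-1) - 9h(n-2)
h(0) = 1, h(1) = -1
Characteristic equation: x² + 6x + 9 = 0, which is (x - (-3))².
Repeated root r = -3.
General solution: h(n) = (A + Bn)·(-3)^n.
From h(0) = 1: A = 1.
From h(1) = -1: (A + B)·(-3) = -1 ⇒ B = - \frac{2}{3}.
So h(n) = \left(1 - \frac{2 n}{3}\right) \cdot (-3)^n.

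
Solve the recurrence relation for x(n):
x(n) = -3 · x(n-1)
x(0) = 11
Pure geometric recurrence with ratio -3.
By induction x(n) = x(0) · (-3)^n = 11 \left(-3\right)^{n}.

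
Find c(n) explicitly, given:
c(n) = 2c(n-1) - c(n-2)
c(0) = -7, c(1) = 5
Characteristic equation: x² - 2x + 1 = 0, which is (x - (1))².
Repeated root r = 1.
General solution: c(n) = (A + Bn)·(1)^n.
From c(0) = -7: A = -7.
From c(1) = 5: (A + B)·(1) = 5 ⇒ B = 12.
So c(n) = \left(12 n - 7\right) \cdot (1)^n.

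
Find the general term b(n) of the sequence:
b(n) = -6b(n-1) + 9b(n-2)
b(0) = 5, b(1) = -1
Characteristic equation: x² + 6x - 9 = 0.
Discriminant Δ = (-6)² + 4·(9) = 72.
Roots r₁,₂ = (-6 ± √72)/2, so r₁ = -3 + 3 \sqrt{2}, r₂ = - 3 \sqrt{2} - 3.
General solution: b(n) = A·r₁^n + B·r₂^n.
From the initial conditions, A + B = 5 and r₁A + r₂B = -1.
Since r₁ - r₂ = √72: A = (-1 - (5)r₂)/√72 = \frac{7 \sqrt{2}}{6} + \frac{5}{2}, and B = 5 - A = \frac{5}{2} - \frac{7 \sqrt{2}}{6}.
So b(n) = \left(\frac{7 \sqrt{2}}{6} + \frac{5}{2}\right)\left(-3 + 3 \sqrt{2}\right)^n + \left(\frac{5}{2} - \frac{7 \sqrt{2}}{6}\right)\left(- 3 \sqrt{2} - 3\right)^n.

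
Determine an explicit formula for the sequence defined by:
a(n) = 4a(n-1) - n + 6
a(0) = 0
First-order linear with linear forcing.
Homogeneous solution: a_h(n) = A·(4)^n.
Try particular a_p(n) = pn + q. Substituting:
  pn + q = 4(p(n-1) + q) - n + 6.
Matching the n-coefficient: p = 4p - 1 ⇒ p = \frac{1}{3}.
Matching constants: q = -4p + 4q + 6 ⇒ q = - \frac{14}{9}.
General: a(n) = A·(4)^n + \frac{n}{3} - \frac{14}{9}.
Apply a(0) = 0: A - \frac{14}{9} = 0 ⇒ A = \frac{14}{9}.
So a(n) = \frac{14 \cdot 4^{n}}{9} + \frac{n}{3} - \frac{14}{9}.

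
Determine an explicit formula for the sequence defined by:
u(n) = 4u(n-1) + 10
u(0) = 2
First-order linear non-homogeneous.
Homogeneous solution: u_h(n) = A·(4)^n.
Try constant particular solution u_p = K: K = 4K + 10 ⇒ K = - \frac{10}{3}.
General: u(n) = A·(4)^n - \frac{10}{3}.
Apply u(0) = 2: A - \frac{10}{3} = 2 ⇒ A = \frac{16}{3}.
So u(n) = \frac{16 \cdot 4^{n}}{3} - \frac{10}{3}.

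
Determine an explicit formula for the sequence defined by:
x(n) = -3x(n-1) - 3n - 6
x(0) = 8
First-order linear with linear forcing.
Homogeneous solution: x_h(n) = A·(-3)^n.
Try particular x_p(n) = pn + q. Substituting:
  pn + q = -3(p(n-1) + q) - 3n - 6.
Matching the n-coefficient: p = -3p - 3 ⇒ p = - \frac{3}{4}.
Matching constants: q = 3p - 3q - 6 ⇒ q = - \frac{33}{16}.
General: x(n) = A·(-3)^n - \frac{3 n}{4} - \frac{33}{16}.
Apply x(0) = 8: A - \frac{33}{16} = 8 ⇒ A = \frac{161}{16}.
So x(n) = \frac{161 \left(-3\right)^{n}}{16} - \frac{3 n}{4} - \frac{33}{16}.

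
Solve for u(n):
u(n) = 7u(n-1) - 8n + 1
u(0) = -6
First-order linear with linear forcing.
Homogeneous solution: u_h(n) = A·(7)^n.
Try particular u_p(n) = pn + q. Substituting:
  pn + q = 7(p(n-1) + q) - 8n + 1.
Matching the n-coefficient: p = 7p - 8 ⇒ p = \frac{4}{3}.
Matching constants: q = -7p + 7q + 1 ⇒ q = \frac{25}{18}.
General: u(n) = A·(7)^n + \frac{4 n}{3} + \frac{25}{18}.
Apply u(0) = -6: A + \frac{25}{18} = -6 ⇒ A = - \frac{133}{18}.
So u(n) = - \frac{133 \cdot 7^{n}}{18} + \frac{4 n}{3} + \frac{25}{18}.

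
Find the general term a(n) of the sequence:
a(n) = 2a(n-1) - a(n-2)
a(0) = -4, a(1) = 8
Characteristic equation: x² - 2x + 1 = 0, which is (x - (1))².
Repeated root r = 1.
General solution: a(n) = (A + Bn)·(1)^n.
From a(0) = -4: A = -4.
From a(1) = 8: (A + B)·(1) = 8 ⇒ B = 12.
So a(n) = \left(12 n - 4\right) \cdot (1)^n.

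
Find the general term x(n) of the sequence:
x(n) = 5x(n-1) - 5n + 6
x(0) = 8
First-order linear with linear forcing.
Homogeneous solution: x_h(n) = A·(5)^n.
Try particular x_p(n) = pn + q. Substituting:
  pn + q = 5(p(n-1) + q) - 5n + 6.
Matching the n-coefficient: p = 5p - 5 ⇒ p = \frac{5}{4}.
Matching constants: q = -5p + 5q + 6 ⇒ q = \frac{1}{16}.
General: x(n) = A·(5)^n + \frac{5 n}{4} + \frac{1}{16}.
Apply x(0) = 8: A + \frac{1}{16} = 8 ⇒ A = \frac{127}{16}.
So x(n) = \frac{127 \cdot 5^{n}}{16} + \frac{5 n}{4} + \frac{1}{16}.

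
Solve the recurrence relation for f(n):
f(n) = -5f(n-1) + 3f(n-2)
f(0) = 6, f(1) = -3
Characteristic equation: x² + 5x - 3 = 0.
Discriminant Δ = (-5)² + 4·(3) = 37.
Roots r₁,₂ = (-5 ± √37)/2, so r₁ = - \frac{5}{2} + \frac{\sqrt{37}}{2}, r₂ = - \frac{\sqrt{37}}{2} - \frac{5}{2}.
General solution: f(n) = A·r₁^n + B·r₂^n.
From the initial conditions, A + B = 6 and r₁A + r₂B = -3.
Since r₁ - r₂ = √37: A = (-3 - (6)r₂)/√37 = \frac{12 \sqrt{37}}{37} + 3, and B = 6 - A = 3 - \frac{12 \sqrt{37}}{37}.
So f(n) = \left(\frac{12 \sqrt{37}}{37} + 3\right)\left(- \frac{5}{2} + \frac{\sqrt{37}}{2}\right)^n + \left(3 - \frac{12 \sqrt{37}}{37}\right)\left(- \frac{\sqrt{37}}{2} - \frac{5}{2}\right)^n.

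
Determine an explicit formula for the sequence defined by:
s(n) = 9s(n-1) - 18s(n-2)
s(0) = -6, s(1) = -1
Characteristic equation: x² - 9x + 18 = 0, which factors as (x - (6))(x - (3)) = 0.
Roots r₁ = 6, r₂ = 3 (distinct).
General solution: s(n) = A·(6)^n + B·(3)^n.
From s(0) = -6: A + B = -6.
From s(1) = -1: 6A + 3B = -1.
Solving: A = \frac{17}{3}, B = - \frac{35}{3}.
So s(n) = - \frac{35 \cdot 3^{n}}{3} + \frac{17 \cdot 6^{n}}{3}.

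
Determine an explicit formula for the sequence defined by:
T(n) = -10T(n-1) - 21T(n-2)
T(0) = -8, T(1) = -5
Characteristic equation: x² + 10x + 21 = 0, which factors as (x - (-3))(x - (-7)) = 0.
Roots r₁ = -3, r₂ = -7 (distinct).
General solution: T(n) = A·(-3)^n + B·(-7)^n.
From T(0) = -8: A + B = -8.
From T(1) = -5: -3A - 7B = -5.
Solving: A = - \frac{61}{4}, B = \frac{29}{4}.
So T(n) = - \frac{61 \left(-3\right)^{n}}{4} + \frac{29 \left(-7\right)^{n}}{4}.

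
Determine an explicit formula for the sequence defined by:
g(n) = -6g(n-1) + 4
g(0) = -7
First-order linear non-homogeneous.
Homogeneous solution: g_h(n) = A·(-6)^n.
Try constant particular solution g_p = K: K = -6K + 4 ⇒ K = \frac{4}{7}.
General: g(n) = A·(-6)^n + \frac{4}{7}.
Apply g(0) = -7: A + \frac{4}{7} = -7 ⇒ A = - \frac{53}{7}.
So g(n) = \frac{4}{7} - \frac{53 \left(-6\right)^{n}}{7}.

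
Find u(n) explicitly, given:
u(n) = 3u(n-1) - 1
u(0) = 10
First-order linear non-homogeneous.
Homogeneous solution: u_h(n) = A·(3)^n.
Try constant particular solution u_p = K: K = 3K - 1 ⇒ K = \frac{1}{2}.
General: u(n) = A·(3)^n + \frac{1}{2}.
Apply u(0) = 10: A + \frac{1}{2} = 10 ⇒ A = \frac{19}{2}.
So u(n) = \frac{19 \cdot 3^{n}}{2} + \frac{1}{2}.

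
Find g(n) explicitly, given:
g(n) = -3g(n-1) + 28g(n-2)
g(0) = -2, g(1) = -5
Characteristic equation: x² + 3x - 28 = 0, which factors as (x - (4))(x - (-7)) = 0.
Roots r₁ = 4, r₂ = -7 (distinct).
General solution: g(n) = A·(4)^n + B·(-7)^n.
From g(0) = -2: A + B = -2.
From g(1) = -5: 4A - 7B = -5.
Solving: A = - \frac{19}{11}, B = - \frac{3}{11}.
So g(n) = - \frac{3 \left(-7\right)^{n}}{11} - \frac{19 \cdot 4^{n}}{11}.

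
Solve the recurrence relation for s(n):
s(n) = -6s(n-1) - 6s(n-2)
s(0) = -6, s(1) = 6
Characteristic equation: x² + 6x + 6 = 0.
Discriminant Δ = (-6)² + 4·(-6) = 12.
Roots r₁,₂ = (-6 ± √12)/2, so r₁ = -3 + \sqrt{3}, r₂ = -3 - \sqrt{3}.
General solution: s(n) = A·r₁^n + B·r₂^n.
From the initial conditions, A + B = -6 and r₁A + r₂B = 6.
Since r₁ - r₂ = √12: A = (6 - (-6)r₂)/√12 = - 2 \sqrt{3} - 3, and B = -6 - A = -3 + 2 \sqrt{3}.
So s(n) = \left(- 2 \sqrt{3} - 3\right)\left(-3 + \sqrt{3}\right)^n + \left(-3 + 2 \sqrt{3}\right)\left(-3 - \sqrt{3}\right)^n.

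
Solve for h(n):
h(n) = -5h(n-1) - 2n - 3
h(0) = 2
First-order linear with linear forcing.
Homogeneous solution: h_h(n) = A·(-5)^n.
Try particular h_p(n) = pn + q. Substituting:
  pn + q = -5(p(n-1) + q) - 2n - 3.
Matching the n-coefficient: p = -5p - 2 ⇒ p = - \frac{1}{3}.
Matching constants: q = 5p - 5q - 3 ⇒ q = - \frac{7}{9}.
General: h(n) = A·(-5)^n - \frac{n}{3} - \frac{7}{9}.
Apply h(0) = 2: A - \frac{7}{9} = 2 ⇒ A = \frac{25}{9}.
So h(n) = \frac{25 \left(-5\right)^{n}}{9} - \frac{n}{3} - \frac{7}{9}.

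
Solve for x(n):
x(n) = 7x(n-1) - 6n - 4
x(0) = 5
First-order linear with linear forcing.
Homogeneous solution: x_h(n) = A·(7)^n.
Try particular x_p(n) = pn + q. Substituting:
  pn + q = 7(p(n-1) + q) - 6n - 4.
Matching the n-coefficient: p = 7p - 6 ⇒ p = 1.
Matching constants: q = -7p + 7q - 4 ⇒ q = \frac{11}{6}.
General: x(n) = A·(7)^n + n + \frac{11}{6}.
Apply x(0) = 5: A + \frac{11}{6} = 5 ⇒ A = \frac{19}{6}.
So x(n) = \frac{19 \cdot 7^{n}}{6} + n + \frac{11}{6}.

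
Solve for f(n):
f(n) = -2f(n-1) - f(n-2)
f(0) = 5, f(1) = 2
Characteristic equation: x² + 2x + 1 = 0, which is (x - (-1))².
Repeated root r = -1.
General solution: f(n) = (A + Bn)·(-1)^n.
From f(0) = 5: A = 5.
From f(1) = 2: (A + B)·(-1) = 2 ⇒ B = -7.
So f(n) = \left(5 - 7 n\right) \cdot (-1)^n.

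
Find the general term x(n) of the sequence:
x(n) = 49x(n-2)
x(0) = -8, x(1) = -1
Characteristic equation: x² - 49 = 0, which factors as (x - (-7))(x - (7)) = 0.
Roots r₁ = -7, r₂ = 7 (distinct).
General solution: x(n) = A·(-7)^n + B·(7)^n.
From x(0) = -8: A + B = -8.
From x(1) = -1: -7A + 7B = -1.
Solving: A = - \frac{55}{14}, B = - \frac{57}{14}.
So x(n) = - \frac{55 \left(-7\right)^{n}}{14} - \frac{57 \cdot 7^{n}}{14}.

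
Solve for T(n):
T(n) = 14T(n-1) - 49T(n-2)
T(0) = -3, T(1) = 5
Characteristic equation: x² - 14x + 49 = 0, which is (x - (7))².
Repeated root r = 7.
General solution: T(n) = (A + Bn)·(7)^n.
From T(0) = -3: A = -3.
From T(1) = 5: (A + B)·(7) = 5 ⇒ B = \frac{26}{7}.
So T(n) = \left(\frac{26 n}{7} - 3\right) \cdot (7)^n.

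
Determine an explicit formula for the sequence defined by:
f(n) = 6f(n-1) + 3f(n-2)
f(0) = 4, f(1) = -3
Characteristic equation: x² - 6x - 3 = 0.
Discriminant Δ = (6)² + 4·(3) = 48.
Roots r₁,₂ = (6 ± √48)/2, so r₁ = 3 + 2 \sqrt{3}, r₂ = 3 - 2 \sqrt{3}.
General solution: f(n) = A·r₁^n + B·r₂^n.
From the initial conditions, A + B = 4 and r₁A + r₂B = -3.
Since r₁ - r₂ = √48: A = (-3 - (4)r₂)/√48 = 2 - \frac{5 \sqrt{3}}{4}, and B = 4 - A = 2 + \frac{5 \sqrt{3}}{4}.
So f(n) = \left(2 - \frac{5 \sqrt{3}}{4}\right)\left(3 + 2 \sqrt{3}\right)^n + \left(2 + \frac{5 \sqrt{3}}{4}\right)\left(3 - 2 \sqrt{3}\right)^n.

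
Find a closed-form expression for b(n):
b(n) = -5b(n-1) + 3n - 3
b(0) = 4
First-order linear with linear forcing.
Homogeneous solution: b_h(n) = A·(-5)^n.
Try particular b_p(n) = pn + q. Substituting:
  pn + q = -5(p(n-1) + q) + 3n - 3.
Matching the n-coefficient: p = -5p + 3 ⇒ p = \frac{1}{2}.
Matching constants: q = 5p - 5q - 3 ⇒ q = - \frac{1}{12}.
General: b(n) = A·(-5)^n + \frac{n}{2} - \frac{1}{12}.
Apply b(0) = 4: A - \frac{1}{12} = 4 ⇒ A = \frac{49}{12}.
So b(n) = \frac{49 \left(-5\right)^{n}}{12} + \frac{n}{2} - \frac{1}{12}.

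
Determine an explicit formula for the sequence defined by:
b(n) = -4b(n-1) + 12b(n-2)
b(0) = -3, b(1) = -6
Characteristic equation: x² + 4x - 12 = 0, which factors as (x - (2))(x - (-6)) = 0.
Roots r₁ = 2, r₂ = -6 (distinct).
General solution: b(n) = A·(2)^n + B·(-6)^n.
From b(0) = -3: A + B = -3.
From b(1) = -6: 2A - 6B = -6.
Solving: A = -3, B = 0.
So b(n) = - 3 \cdot 2^{n}.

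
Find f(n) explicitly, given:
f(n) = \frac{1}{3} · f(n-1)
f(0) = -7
Pure geometric recurrence with ratio \frac{1}{3}.
By induction f(n) = f(0) · (\frac{1}{3})^n = - 7 \cdot 3^{- n}.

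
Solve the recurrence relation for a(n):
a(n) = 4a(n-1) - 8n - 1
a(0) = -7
First-order linear with linear forcing.
Homogeneous solution: a_h(n) = A·(4)^n.
Try particular a_p(n) = pn + q. Substituting:
  pn + q = 4(p(n-1) + q) - 8n - 1.
Matching the n-coefficient: p = 4p - 8 ⇒ p = \frac{8}{3}.
Matching constants: q = -4p + 4q - 1 ⇒ q = \frac{35}{9}.
General: a(n) = A·(4)^n + \frac{8 n}{3} + \frac{35}{9}.
Apply a(0) = -7: A + \frac{35}{9} = -7 ⇒ A = - \frac{98}{9}.
So a(n) = - \frac{98 \cdot 4^{n}}{9} + \frac{8 n}{3} + \frac{35}{9}.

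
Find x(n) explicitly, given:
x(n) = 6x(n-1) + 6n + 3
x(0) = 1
First-order linear with linear forcing.
Homogeneous solution: x_h(n) = A·(6)^n.
Try particular x_p(n) = pn + q. Substituting:
  pn + q = 6(p(n-1) + q) + 6n + 3.
Matching the n-coefficient: p = 6p + 6 ⇒ p = - \frac{6}{5}.
Matching constants: q = -6p + 6q + 3 ⇒ q = - \frac{51}{25}.
General: x(n) = A·(6)^n - \frac{6 n}{5} - \frac{51}{25}.
Apply x(0) = 1: A - \frac{51}{25} = 1 ⇒ A = \frac{76}{25}.
So x(n) = \frac{76 \cdot 6^{n}}{25} - \frac{6 n}{5} - \frac{51}{25}.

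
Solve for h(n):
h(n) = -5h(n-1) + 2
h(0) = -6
First-order linear non-homogeneous.
Homogeneous solution: h_h(n) = A·(-5)^n.
Try constant particular solution h_p = K: K = -5K + 2 ⇒ K = \frac{1}{3}.
General: h(n) = A·(-5)^n + \frac{1}{3}.
Apply h(0) = -6: A + \frac{1}{3} = -6 ⇒ A = - \frac{19}{3}.
So h(n) = \frac{1}{3} - \frac{19 \left(-5\right)^{n}}{3}.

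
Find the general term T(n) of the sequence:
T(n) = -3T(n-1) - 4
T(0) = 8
First-order linear non-homogeneous.
Homogeneous solution: T_h(n) = A·(-3)^n.
Try constant particular solution T_p = K: K = -3K - 4 ⇒ K = -1.
General: T(n) = A·(-3)^n - 1.
Apply T(0) = 8: A - 1 = 8 ⇒ A = 9.
So T(n) = 9 \left(-3\right)^{n} - 1.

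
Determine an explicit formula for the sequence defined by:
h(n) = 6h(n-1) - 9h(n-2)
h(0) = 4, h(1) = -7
Characteristic equation: x² - 6x + 9 = 0, which is (x - (3))².
Repeated root r = 3.
General solution: h(n) = (A + Bn)·(3)^n.
From h(0) = 4: A = 4.
From h(1) = -7: (A + B)·(3) = -7 ⇒ B = - \frac{19}{3}.
So h(n) = \left(4 - \frac{19 n}{3}\right) \cdot (3)^n.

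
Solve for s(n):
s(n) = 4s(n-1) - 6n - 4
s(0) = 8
First-order linear with linear forcing.
Homogeneous solution: s_h(n) = A·(4)^n.
Try particular s_p(n) = pn + q. Substituting:
  pn + q = 4(p(n-1) + q) - 6n - 4.
Matching the n-coefficient: p = 4p - 6 ⇒ p = 2.
Matching constants: q = -4p + 4q - 4 ⇒ q = 4.
General: s(n) = A·(4)^n + 2 n + 4.
Apply s(0) = 8: A + 4 = 8 ⇒ A = 4.
So s(n) = 4 \cdot 4^{n} + 2 n + 4.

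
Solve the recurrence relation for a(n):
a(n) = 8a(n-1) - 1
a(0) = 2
First-order linear non-homogeneous.
Homogeneous solution: a_h(n) = A·(8)^n.
Try constant particular solution a_p = K: K = 8K - 1 ⇒ K = \frac{1}{7}.
General: a(n) = A·(8)^n + \frac{1}{7}.
Apply a(0) = 2: A + \frac{1}{7} = 2 ⇒ A = \frac{13}{7}.
So a(n) = \frac{13 \cdot 8^{n}}{7} + \frac{1}{7}.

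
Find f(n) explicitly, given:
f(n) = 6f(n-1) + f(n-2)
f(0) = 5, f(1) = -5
Characteristic equation: x² - 6x - 1 = 0.
Discriminant Δ = (6)² + 4·(1) = 40.
Roots r₁,₂ = (6 ± √40)/2, so r₁ = 3 + \sqrt{10}, r₂ = 3 - \sqrt{10}.
General solution: f(n) = A·r₁^n + B·r₂^n.
From the initial conditions, A + B = 5 and r₁A + r₂B = -5.
Since r₁ - r₂ = √40: A = (-5 - (5)r₂)/√40 = \frac{5}{2} - \sqrt{10}, and B = 5 - A = \frac{5}{2} + \sqrt{10}.
So f(n) = \left(\frac{5}{2} - \sqrt{10}\right)\left(3 + \sqrt{10}\right)^n + \left(\frac{5}{2} + \sqrt{10}\right)\left(3 - \sqrt{10}\right)^n.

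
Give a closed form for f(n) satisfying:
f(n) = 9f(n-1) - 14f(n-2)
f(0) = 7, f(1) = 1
Characteristic equation: x² - 9x + 14 = 0, which factors as (x - (2))(x - (7)) = 0.
Roots r₁ = 2, r₂ = 7 (distinct).
General solution: f(n) = A·(2)^n + B·(7)^n.
From f(0) = 7: A + B = 7.
From f(1) = 1: 2A + 7B = 1.
Solving: A = \frac{48}{5}, B = - \frac{13}{5}.
So f(n) = \frac{48 \cdot 2^{n}}{5} - \frac{13 \cdot 7^{n}}{5}.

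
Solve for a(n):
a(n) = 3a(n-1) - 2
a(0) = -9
First-order linear non-homogeneous.
Homogeneous solution: a_h(n) = A·(3)^n.
Try constant particular solution a_p = K: K = 3K - 2 ⇒ K = 1.
General: a(n) = A·(3)^n + 1.
Apply a(0) = -9: A + 1 = -9 ⇒ A = -10.
So a(n) = 1 - 10 \cdot 3^{n}.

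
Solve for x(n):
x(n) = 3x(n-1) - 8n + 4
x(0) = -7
First-order linear with linear forcing.
Homogeneous solution: x_h(n) = A·(3)^n.
Try particular x_p(n) = pn + q. Substituting:
  pn + q = 3(p(n-1) + q) - 8n + 4.
Matching the n-coefficient: p = 3p - 8 ⇒ p = 4.
Matching constants: q = -3p + 3q + 4 ⇒ q = 4.
General: x(n) = A·(3)^n + 4 n + 4.
Apply x(0) = -7: A + 4 = -7 ⇒ A = -11.
So x(n) = - 11 \cdot 3^{n} + 4 n + 4.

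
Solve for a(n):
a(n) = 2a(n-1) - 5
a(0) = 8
First-order linear non-homogeneous.
Homogeneous solution: a_h(n) = A·(2)^n.
Try constant particular solution a_p = K: K = 2K - 5 ⇒ K = 5.
General: a(n) = A·(2)^n + 5.
Apply a(0) = 8: A + 5 = 8 ⇒ A = 3.
So a(n) = 3 \cdot 2^{n} + 5.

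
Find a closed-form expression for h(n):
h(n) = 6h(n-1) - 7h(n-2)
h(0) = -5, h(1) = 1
Characteristic equation: x² - 6x + 7 = 0.
Discriminant Δ = (6)² + 4·(-7) = 8.
Roots r₁,₂ = (6 ± √8)/2, so r₁ = \sqrt{2} + 3, r₂ = 3 - \sqrt{2}.
General solution: h(n) = A·r₁^n + B·r₂^n.
From the initial conditions, A + B = -5 and r₁A + r₂B = 1.
Since r₁ - r₂ = √8: A = (1 - (-5)r₂)/√8 = - \frac{5}{2} + 4 \sqrt{2}, and B = -5 - A = - 4 \sqrt{2} - \frac{5}{2}.
So h(n) = \left(- \frac{5}{2} + 4 \sqrt{2}\right)\left(\sqrt{2} + 3\right)^n + \left(- 4 \sqrt{2} - \frac{5}{2}\right)\left(3 - \sqrt{2}\right)^n.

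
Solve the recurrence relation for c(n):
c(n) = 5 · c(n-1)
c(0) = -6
Pure geometric recurrence with ratio 5.
By induction c(n) = c(0) · (5)^n = - 6 \cdot 5^{n}.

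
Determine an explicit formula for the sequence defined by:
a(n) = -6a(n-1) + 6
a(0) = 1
First-order linear non-homogeneous.
Homogeneous solution: a_h(n) = A·(-6)^n.
Try constant particular solution a_p = K: K = -6K + 6 ⇒ K = \frac{6}{7}.
General: a(n) = A·(-6)^n + \frac{6}{7}.
Apply a(0) = 1: A + \frac{6}{7} = 1 ⇒ A = \frac{1}{7}.
So a(n) = \frac{\left(-6\right)^{n}}{7} + \frac{6}{7}.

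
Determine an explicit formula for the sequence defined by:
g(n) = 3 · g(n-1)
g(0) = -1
Pure geometric recurrence with ratio 3.
By induction g(n) = g(0) · (3)^n = - 3^{n}.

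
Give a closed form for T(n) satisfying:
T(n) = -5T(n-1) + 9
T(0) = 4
First-order linear non-homogeneous.
Homogeneous solution: T_h(n) = A·(-5)^n.
Try constant particular solution T_p = K: K = -5K + 9 ⇒ K = \frac{3}{2}.
General: T(n) = A·(-5)^n + \frac{3}{2}.
Apply T(0) = 4: A + \frac{3}{2} = 4 ⇒ A = \frac{5}{2}.
So T(n) = \frac{5 \left(-5\right)^{n}}{2} + \frac{3}{2}.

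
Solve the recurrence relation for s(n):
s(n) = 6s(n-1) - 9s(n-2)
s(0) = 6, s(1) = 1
Characteristic equation: x² - 6x + 9 = 0, which is (x - (3))².
Repeated root r = 3.
General solution: s(n) = (A + Bn)·(3)^n.
From s(0) = 6: A = 6.
From s(1) = 1: (A + B)·(3) = 1 ⇒ B = - \frac{17}{3}.
So s(n) = \left(6 - \frac{17 n}{3}\right) \cdot (3)^n.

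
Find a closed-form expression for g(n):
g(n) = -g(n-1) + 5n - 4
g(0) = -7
First-order linear with linear forcing.
Homogeneous solution: g_h(n) = A·(-1)^n.
Try particular g_p(n) = pn + q. Substituting:
  pn + q = -(p(n-1) + q) + 5n - 4.
Matching the n-coefficient: p = -p + 5 ⇒ p = \frac{5}{2}.
Matching constants: q = p - q - 4 ⇒ q = - \frac{3}{4}.
General: g(n) = A·(-1)^n + \frac{5 n}{2} - \frac{3}{4}.
Apply g(0) = -7: A - \frac{3}{4} = -7 ⇒ A = - \frac{25}{4}.
So g(n) = - \frac{25 \left(-1\right)^{n}}{4} + \frac{5 n}{2} - \frac{3}{4}.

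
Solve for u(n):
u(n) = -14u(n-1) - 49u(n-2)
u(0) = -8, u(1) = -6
Characteristic equation: x² + 14x + 49 = 0, which is (x - (-7))².
Repeated root r = -7.
General solution: u(n) = (A + Bn)·(-7)^n.
From u(0) = -8: A = -8.
From u(1) = -6: (A + B)·(-7) = -6 ⇒ B = \frac{62}{7}.
So u(n) = \left(\frac{62 n}{7} - 8\right) \cdot (-7)^n.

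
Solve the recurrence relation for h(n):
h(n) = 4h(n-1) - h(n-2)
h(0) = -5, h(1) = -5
Characteristic equation: x² - 4x + 1 = 0.
Discriminant Δ = (4)² + 4·(-1) = 12.
Roots r₁,₂ = (4 ± √12)/2, so r₁ = \sqrt{3} + 2, r₂ = 2 - \sqrt{3}.
General solution: h(n) = A·r₁^n + B·r₂^n.
From the initial conditions, A + B = -5 and r₁A + r₂B = -5.
Since r₁ - r₂ = √12: A = (-5 - (-5)r₂)/√12 = - \frac{5}{2} + \frac{5 \sqrt{3}}{6}, and B = -5 - A = - \frac{5}{2} - \frac{5 \sqrt{3}}{6}.
So h(n) = \left(- \frac{5}{2} + \frac{5 \sqrt{3}}{6}\right)\left(\sqrt{3} + 2\right)^n + \left(- \frac{5}{2} - \frac{5 \sqrt{3}}{6}\right)\left(2 - \sqrt{3}\right)^n.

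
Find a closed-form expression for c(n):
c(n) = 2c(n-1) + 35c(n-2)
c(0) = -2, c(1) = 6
Characteristic equation: x² - 2x - 35 = 0, which factors as (x - (-5))(x - (7)) = 0.
Roots r₁ = -5, r₂ = 7 (distinct).
General solution: c(n) = A·(-5)^n + B·(7)^n.
From c(0) = -2: A + B = -2.
From c(1) = 6: -5A + 7B = 6.
Solving: A = - \frac{5}{3}, B = - \frac{1}{3}.
So c(n) = - \frac{5 \left(-5\right)^{n}}{3} - \frac{7^{n}}{3}.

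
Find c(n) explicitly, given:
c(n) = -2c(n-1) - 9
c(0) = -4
First-order linear non-homogeneous.
Homogeneous solution: c_h(n) = A·(-2)^n.
Try constant particular solution c_p = K: K = -2K - 9 ⇒ K = -3.
General: c(n) = A·(-2)^n - 3.
Apply c(0) = -4: A - 3 = -4 ⇒ A = -1.
So c(n) = - \left(-2\right)^{n} - 3.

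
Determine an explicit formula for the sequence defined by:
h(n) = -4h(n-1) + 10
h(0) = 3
First-order linear non-homogeneous.
Homogeneous solution: h_h(n) = A·(-4)^n.
Try constant particular solution h_p = K: K = -4K + 10 ⇒ K = 2.
General: h(n) = A·(-4)^n + 2.
Apply h(0) = 3: A + 2 = 3 ⇒ A = 1.
So h(n) = \left(-4\right)^{n} + 2.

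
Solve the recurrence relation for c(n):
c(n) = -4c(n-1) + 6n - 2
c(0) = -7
First-order linear with linear forcing.
Homogeneous solution: c_h(n) = A·(-4)^n.
Try particular c_p(n) = pn + q. Substituting:
  pn + q = -4(p(n-1) + q) + 6n - 2.
Matching the n-coefficient: p = -4p + 6 ⇒ p = \frac{6}{5}.
Matching constants: q = 4p - 4q - 2 ⇒ q = \frac{14}{25}.
General: c(n) = A·(-4)^n + \frac{6 n}{5} + \frac{14}{25}.
Apply c(0) = -7: A + \frac{14}{25} = -7 ⇒ A = - \frac{189}{25}.
So c(n) = - \frac{189 \left(-4\right)^{n}}{25} + \frac{6 n}{5} + \frac{14}{25}.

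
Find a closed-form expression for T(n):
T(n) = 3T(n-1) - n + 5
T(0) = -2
First-order linear with linear forcing.
Homogeneous solution: T_h(n) = A·(3)^n.
Try particular T_p(n) = pn + q. Substituting:
  pn + q = 3(p(n-1) + q) - n + 5.
Matching the n-coefficient: p = 3p - 1 ⇒ p = \frac{1}{2}.
Matching constants: q = -3p + 3q + 5 ⇒ q = - \frac{7}{4}.
General: T(n) = A·(3)^n + \frac{n}{2} - \frac{7}{4}.
Apply T(0) = -2: A - \frac{7}{4} = -2 ⇒ A = - \frac{1}{4}.
So T(n) = - \frac{3^{n}}{4} + \frac{n}{2} - \frac{7}{4}.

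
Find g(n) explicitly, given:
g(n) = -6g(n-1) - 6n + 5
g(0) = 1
First-order linear with linear forcing.
Homogeneous solution: g_h(n) = A·(-6)^n.
Try particular g_p(n) = pn + q. Substituting:
  pn + q = -6(p(n-1) + q) - 6n + 5.
Matching the n-coefficient: p = -6p - 6 ⇒ p = - \frac{6}{7}.
Matching constants: q = 6p - 6q + 5 ⇒ q = - \frac{1}{49}.
General: g(n) = A·(-6)^n - \frac{6 n}{7} - \frac{1}{49}.
Apply g(0) = 1: A - \frac{1}{49} = 1 ⇒ A = \frac{50}{49}.
So g(n) = \frac{50 \left(-6\right)^{n}}{49} - \frac{6 n}{7} - \frac{1}{49}.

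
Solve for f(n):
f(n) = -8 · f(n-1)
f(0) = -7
Pure geometric recurrence with ratio -8.
By induction f(n) = f(0) · (-8)^n = - 7 \left(-8\right)^{n}.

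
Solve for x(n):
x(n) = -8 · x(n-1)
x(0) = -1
Pure geometric recurrence with ratio -8.
By induction x(n) = x(0) · (-8)^n = - \left(-8\right)^{n}.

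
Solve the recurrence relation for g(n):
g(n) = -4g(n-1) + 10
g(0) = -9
First-order linear non-homogeneous.
Homogeneous solution: g_h(n) = A·(-4)^n.
Try constant particular solution g_p = K: K = -4K + 10 ⇒ K = 2.
General: g(n) = A·(-4)^n + 2.
Apply g(0) = -9: A + 2 = -9 ⇒ A = -11.
So g(n) = 2 - 11 \left(-4\right)^{n}.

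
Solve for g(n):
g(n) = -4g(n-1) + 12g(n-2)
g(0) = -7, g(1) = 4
Characteristic equation: x² + 4x - 12 = 0, which factors as (x - (2))(x - (-6)) = 0.
Roots r₁ = 2, r₂ = -6 (distinct).
General solution: g(n) = A·(2)^n + B·(-6)^n.
From g(0) = -7: A + B = -7.
From g(1) = 4: 2A - 6B = 4.
Solving: A = - \frac{19}{4}, B = - \frac{9}{4}.
So g(n) = - \frac{9 \left(-6\right)^{n}}{4} - \frac{19 \cdot 2^{n}}{4}.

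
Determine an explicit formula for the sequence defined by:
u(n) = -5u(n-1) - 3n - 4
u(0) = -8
First-order linear with linear forcing.
Homogeneous solution: u_h(n) = A·(-5)^n.
Try particular u_p(n) = pn + q. Substituting:
  pn + q = -5(p(n-1) + q) - 3n - 4.
Matching the n-coefficient: p = -5p - 3 ⇒ p = - \frac{1}{2}.
Matching constants: q = 5p - 5q - 4 ⇒ q = - \frac{13}{12}.
General: u(n) = A·(-5)^n - \frac{n}{2} - \frac{13}{12}.
Apply u(0) = -8: A - \frac{13}{12} = -8 ⇒ A = - \frac{83}{12}.
So u(n) = - \frac{83 \left(-5\right)^{n}}{12} - \frac{n}{2} - \frac{13}{12}.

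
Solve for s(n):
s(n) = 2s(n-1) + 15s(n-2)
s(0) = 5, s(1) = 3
Characteristic equation: x² - 2x - 15 = 0, which factors as (x - (5))(x - (-3)) = 0.
Roots r₁ = 5, r₂ = -3 (distinct).
General solution: s(n) = A·(5)^n + B·(-3)^n.
From s(0) = 5: A + B = 5.
From s(1) = 3: 5A - 3B = 3.
Solving: A = \frac{9}{4}, B = \frac{11}{4}.
So s(n) = \frac{11 \left(-3\right)^{n}}{4} + \frac{9 \cdot 5^{n}}{4}.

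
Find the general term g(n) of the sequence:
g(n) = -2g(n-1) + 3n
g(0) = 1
First-order linear with linear forcing.
Homogeneous solution: g_h(n) = A·(-2)^n.
Try particular g_p(n) = pn + q. Substituting:
  pn + q = -2(p(n-1) + q) + 3n.
Matching the n-coefficient: p = -2p + 3 ⇒ p = 1.
Matching constants: q = 2p - 2q ⇒ q = \frac{2}{3}.
General: g(n) = A·(-2)^n + n + \frac{2}{3}.
Apply g(0) = 1: A + \frac{2}{3} = 1 ⇒ A = \frac{1}{3}.
So g(n) = \frac{\left(-2\right)^{n}}{3} + n + \frac{2}{3}.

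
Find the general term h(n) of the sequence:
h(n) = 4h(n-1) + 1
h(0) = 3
First-order linear non-homogeneous.
Homogeneous solution: h_h(n) = A·(4)^n.
Try constant particular solution h_p = K: K = 4K + 1 ⇒ K = - \frac{1}{3}.
General: h(n) = A·(4)^n - \frac{1}{3}.
Apply h(0) = 3: A - \frac{1}{3} = 3 ⇒ A = \frac{10}{3}.
So h(n) = \frac{10 \cdot 4^{n}}{3} - \frac{1}{3}.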